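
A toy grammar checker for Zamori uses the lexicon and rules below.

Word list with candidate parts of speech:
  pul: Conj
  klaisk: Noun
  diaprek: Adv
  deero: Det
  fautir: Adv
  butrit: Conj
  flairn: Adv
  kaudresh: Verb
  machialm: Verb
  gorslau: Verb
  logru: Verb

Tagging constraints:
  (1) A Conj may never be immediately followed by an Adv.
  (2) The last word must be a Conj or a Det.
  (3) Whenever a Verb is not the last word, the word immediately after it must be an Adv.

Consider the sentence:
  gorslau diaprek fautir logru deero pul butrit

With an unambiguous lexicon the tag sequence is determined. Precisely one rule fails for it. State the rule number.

Fixed tagging: Verb Adv Adv Verb Det Conj Conj.
Applying the rules: R1 ✓, R2 ✓, R3 ✗.
Only rule 3 fails.

3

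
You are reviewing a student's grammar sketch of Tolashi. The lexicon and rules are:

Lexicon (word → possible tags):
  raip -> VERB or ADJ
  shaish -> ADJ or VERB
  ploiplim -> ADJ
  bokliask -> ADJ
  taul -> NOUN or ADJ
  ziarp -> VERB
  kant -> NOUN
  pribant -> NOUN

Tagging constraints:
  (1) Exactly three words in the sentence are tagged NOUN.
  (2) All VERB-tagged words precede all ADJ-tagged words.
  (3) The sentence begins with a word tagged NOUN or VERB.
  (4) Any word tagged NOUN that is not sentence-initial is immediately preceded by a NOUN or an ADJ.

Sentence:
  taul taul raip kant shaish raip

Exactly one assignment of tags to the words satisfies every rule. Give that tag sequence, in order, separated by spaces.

NOUN NOUN ADJ NOUN ADJ ADJ

Candidates per position — 1:taul {NOUN,ADJ}; 2:taul {NOUN,ADJ}; 3:raip {VERB,ADJ}; 4:kant {NOUN}; 5:shaish {ADJ,VERB}; 6:raip {VERB,ADJ}.
If word 1 were ADJ, no tagging could satisfy rule 1; so word 1 is NOUN.
If word 2 were ADJ, no tagging could satisfy rule 1; so word 2 is NOUN.
If word 3 were VERB, no tagging could satisfy rule 4; so word 3 is ADJ.
If word 5 were VERB, no tagging could satisfy rule 2; so word 5 is ADJ.
If word 6 were VERB, no tagging could satisfy rule 2; so word 6 is ADJ.
That leaves exactly one tagging: NOUN NOUN ADJ NOUN ADJ ADJ.
Rule-by-rule: rule 1 holds; rule 2 holds; rule 3 holds; rule 4 holds.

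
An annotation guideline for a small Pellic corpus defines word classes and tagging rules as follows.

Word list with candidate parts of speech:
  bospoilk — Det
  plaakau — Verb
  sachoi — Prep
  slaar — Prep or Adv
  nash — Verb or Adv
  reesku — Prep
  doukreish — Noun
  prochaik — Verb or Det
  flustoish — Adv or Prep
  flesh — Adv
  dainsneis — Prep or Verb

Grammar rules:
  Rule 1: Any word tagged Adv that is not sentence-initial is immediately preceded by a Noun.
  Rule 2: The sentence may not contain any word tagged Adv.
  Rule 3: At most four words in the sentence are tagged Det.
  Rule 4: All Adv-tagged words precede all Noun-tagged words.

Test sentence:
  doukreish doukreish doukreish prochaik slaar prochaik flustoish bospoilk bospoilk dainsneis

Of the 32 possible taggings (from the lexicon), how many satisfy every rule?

8

Candidates per position — 1:doukreish {Noun}; 2:doukreish {Noun}; 3:doukreish {Noun}; 4:prochaik {Verb,Det}; 5:slaar {Prep,Adv}; 6:prochaik {Verb,Det}; 7:flustoish {Adv,Prep}; 8:bospoilk {Det}; 9:bospoilk {Det}; 10:dainsneis {Prep,Verb}.
There are 32 candidate sequences in total.
Checking each against the rules leaves 8 sequences.
Count = 8.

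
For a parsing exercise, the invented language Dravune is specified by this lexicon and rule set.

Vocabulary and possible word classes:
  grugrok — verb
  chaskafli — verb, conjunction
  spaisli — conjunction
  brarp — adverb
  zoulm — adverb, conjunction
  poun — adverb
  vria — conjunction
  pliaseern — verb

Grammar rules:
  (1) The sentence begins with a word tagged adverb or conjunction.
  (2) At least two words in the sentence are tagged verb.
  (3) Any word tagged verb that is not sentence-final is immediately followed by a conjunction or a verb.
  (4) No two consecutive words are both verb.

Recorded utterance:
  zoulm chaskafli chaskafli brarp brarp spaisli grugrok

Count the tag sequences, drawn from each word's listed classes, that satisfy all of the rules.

Candidates per position — 1:zoulm {adverb,conjunction}; 2:chaskafli {verb,conjunction}; 3:chaskafli {verb,conjunction}; 4:brarp {adverb}; 5:brarp {adverb}; 6:spaisli {conjunction}; 7:grugrok {verb}.
There are 8 candidate sequences in total.
The sequences that satisfy every rule: adverb verb conjunction adverb adverb conjunction verb; conjunction verb conjunction adverb adverb conjunction verb.
Count = 2.

2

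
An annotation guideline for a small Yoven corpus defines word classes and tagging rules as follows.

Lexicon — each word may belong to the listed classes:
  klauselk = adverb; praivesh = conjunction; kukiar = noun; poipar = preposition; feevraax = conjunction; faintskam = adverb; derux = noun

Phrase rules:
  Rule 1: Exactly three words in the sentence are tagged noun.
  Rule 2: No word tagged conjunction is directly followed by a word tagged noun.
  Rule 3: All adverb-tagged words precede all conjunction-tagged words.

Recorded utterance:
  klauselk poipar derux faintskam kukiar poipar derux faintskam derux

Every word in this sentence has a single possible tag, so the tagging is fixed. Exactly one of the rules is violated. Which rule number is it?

1

Fixed tagging: adverb preposition noun adverb noun preposition noun adverb noun.
Applying the rules: R1 fails, R2 ok, R3 ok.
Only rule 1 fails.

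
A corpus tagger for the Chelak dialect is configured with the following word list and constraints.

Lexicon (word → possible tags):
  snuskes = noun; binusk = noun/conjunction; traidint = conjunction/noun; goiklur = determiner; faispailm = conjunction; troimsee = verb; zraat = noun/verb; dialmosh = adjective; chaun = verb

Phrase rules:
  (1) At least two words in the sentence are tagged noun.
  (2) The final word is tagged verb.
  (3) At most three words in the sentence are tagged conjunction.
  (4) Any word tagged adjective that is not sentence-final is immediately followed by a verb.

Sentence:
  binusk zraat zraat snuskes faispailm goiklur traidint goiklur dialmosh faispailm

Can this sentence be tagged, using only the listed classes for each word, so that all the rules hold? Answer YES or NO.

NO

Candidates per position — 1:binusk {noun,conjunction}; 2:zraat {noun,verb}; 3:zraat {noun,verb}; 4:snuskes {noun}; 5:faispailm {conjunction}; 6:goiklur {determiner}; 7:traidint {conjunction,noun}; 8:goiklur {determiner}; 9:dialmosh {adjective}; 10:faispailm {conjunction}.
Rule 2 cannot be satisfied by any choice of tags from the lexicon.
So there is no consistent tagging.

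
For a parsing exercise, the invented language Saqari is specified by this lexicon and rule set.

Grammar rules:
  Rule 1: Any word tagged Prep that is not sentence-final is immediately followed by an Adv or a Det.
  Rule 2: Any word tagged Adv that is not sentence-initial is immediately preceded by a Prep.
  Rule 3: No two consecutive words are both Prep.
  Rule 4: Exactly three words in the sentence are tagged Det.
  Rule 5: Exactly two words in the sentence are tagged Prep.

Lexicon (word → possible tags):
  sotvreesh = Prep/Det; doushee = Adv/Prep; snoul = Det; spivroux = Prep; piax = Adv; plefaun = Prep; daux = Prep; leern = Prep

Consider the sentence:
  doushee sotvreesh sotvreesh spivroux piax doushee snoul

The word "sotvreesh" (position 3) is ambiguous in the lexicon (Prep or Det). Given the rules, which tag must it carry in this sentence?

Det

Candidates per position — 1:doushee {Adv,Prep}; 2:sotvreesh {Prep,Det}; 3:sotvreesh {Prep,Det}; 4:spivroux {Prep}; 5:piax {Adv}; 6:doushee {Adv,Prep}; 7:snoul {Det}.
At position 2, choosing Prep makes rule 4 impossible to satisfy; hence Det.
At position 3, choosing Prep makes rule 1 impossible to satisfy; hence Det.
At position 6, choosing Adv makes rule 2 impossible to satisfy; hence Prep.
At position 1, choosing Prep makes rule 5 impossible to satisfy; hence Adv.
The unique satisfying tagging is: Adv Det Det Prep Adv Prep Det.
Verifying each rule — rule 1 ✓; rule 2 ✓; rule 3 ✓; rule 4 ✓; rule 5 ✓.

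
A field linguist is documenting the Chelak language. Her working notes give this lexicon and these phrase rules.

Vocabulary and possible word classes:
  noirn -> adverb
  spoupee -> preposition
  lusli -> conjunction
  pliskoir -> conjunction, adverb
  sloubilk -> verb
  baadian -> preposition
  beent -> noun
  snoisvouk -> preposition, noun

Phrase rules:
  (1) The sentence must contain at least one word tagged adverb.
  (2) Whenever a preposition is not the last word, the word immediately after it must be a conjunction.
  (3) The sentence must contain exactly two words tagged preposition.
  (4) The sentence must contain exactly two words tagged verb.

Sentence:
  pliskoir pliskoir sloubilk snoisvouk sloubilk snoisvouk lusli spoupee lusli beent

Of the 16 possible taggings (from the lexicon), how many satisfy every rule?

Candidates per position — 1:pliskoir {conjunction,adverb}; 2:pliskoir {conjunction,adverb}; 3:sloubilk {verb}; 4:snoisvouk {preposition,noun}; 5:sloubilk {verb}; 6:snoisvouk {preposition,noun}; 7:lusli {conjunction}; 8:spoupee {preposition}; 9:lusli {conjunction}; 10:beent {noun}.
There are 16 candidate sequences in total.
The sequences that satisfy every rule: conjunction adverb verb noun verb preposition conjunction preposition conjunction noun; adverb conjunction verb noun verb preposition conjunction preposition conjunction noun; adverb adverb verb noun verb preposition conjunction preposition conjunction noun.
Count = 3.

3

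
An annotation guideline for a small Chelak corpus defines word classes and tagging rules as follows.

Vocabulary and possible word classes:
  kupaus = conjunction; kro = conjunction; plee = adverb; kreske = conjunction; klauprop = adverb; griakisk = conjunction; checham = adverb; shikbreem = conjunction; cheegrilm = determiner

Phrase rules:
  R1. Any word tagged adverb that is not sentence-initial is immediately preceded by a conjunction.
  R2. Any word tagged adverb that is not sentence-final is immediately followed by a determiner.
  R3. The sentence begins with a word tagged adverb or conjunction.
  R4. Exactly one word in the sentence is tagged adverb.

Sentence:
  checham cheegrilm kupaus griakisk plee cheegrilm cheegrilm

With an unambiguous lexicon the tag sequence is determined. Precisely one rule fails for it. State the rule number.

4

Fixed tagging: adverb determiner conjunction conjunction adverb determiner determiner.
Checking each rule: R1 pass, R2 pass, R3 pass, R4 fail.
Only rule 4 fails.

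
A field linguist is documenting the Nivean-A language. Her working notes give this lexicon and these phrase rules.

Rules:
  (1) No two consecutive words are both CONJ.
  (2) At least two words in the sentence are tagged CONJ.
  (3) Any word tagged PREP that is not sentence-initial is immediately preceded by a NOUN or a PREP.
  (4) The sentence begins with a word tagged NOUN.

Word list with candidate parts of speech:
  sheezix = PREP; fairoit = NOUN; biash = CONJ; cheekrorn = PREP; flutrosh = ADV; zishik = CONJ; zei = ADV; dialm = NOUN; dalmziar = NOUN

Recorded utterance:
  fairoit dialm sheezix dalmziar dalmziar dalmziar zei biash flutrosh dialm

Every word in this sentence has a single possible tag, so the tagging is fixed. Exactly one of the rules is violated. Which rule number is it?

2

Fixed tagging: NOUN NOUN PREP NOUN NOUN NOUN ADV CONJ ADV NOUN.
Checking each rule: R1 ok, R2 fails, R3 ok, R4 ok.
Only rule 2 fails.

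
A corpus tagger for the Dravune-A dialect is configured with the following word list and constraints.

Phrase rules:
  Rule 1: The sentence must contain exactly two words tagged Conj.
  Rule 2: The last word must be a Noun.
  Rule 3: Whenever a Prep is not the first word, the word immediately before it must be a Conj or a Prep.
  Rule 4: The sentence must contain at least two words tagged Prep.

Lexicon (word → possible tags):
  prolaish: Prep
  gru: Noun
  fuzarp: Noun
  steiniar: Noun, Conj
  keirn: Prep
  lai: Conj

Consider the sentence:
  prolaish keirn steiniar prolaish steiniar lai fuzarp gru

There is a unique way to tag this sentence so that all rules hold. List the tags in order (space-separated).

Prep Prep Conj Prep Noun Conj Noun Noun

Candidates per position — 1:prolaish {Prep}; 2:keirn {Prep}; 3:steiniar {Noun,Conj}; 4:prolaish {Prep}; 5:steiniar {Noun,Conj}; 6:lai {Conj}; 7:fuzarp {Noun}; 8:gru {Noun}.
Word 3 cannot be Noun — rule 3 would then fail for every completion. It is Conj.
Word 5 cannot be Conj — rule 1 would then fail for every completion. It is Noun.
The unique satisfying tagging is: Prep Prep Conj Prep Noun Conj Noun Noun.
Check: rule 1 holds; rule 2 holds; rule 3 holds; rule 4 holds.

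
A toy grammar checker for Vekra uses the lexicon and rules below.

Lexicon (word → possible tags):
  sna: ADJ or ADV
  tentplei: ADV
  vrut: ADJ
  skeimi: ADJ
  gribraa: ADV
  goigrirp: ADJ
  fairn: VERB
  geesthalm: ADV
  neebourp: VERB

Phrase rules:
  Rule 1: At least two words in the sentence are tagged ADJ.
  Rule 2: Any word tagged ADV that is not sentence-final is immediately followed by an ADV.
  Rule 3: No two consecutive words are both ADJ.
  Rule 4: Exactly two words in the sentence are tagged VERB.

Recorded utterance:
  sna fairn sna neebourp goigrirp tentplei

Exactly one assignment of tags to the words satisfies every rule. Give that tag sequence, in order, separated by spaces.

ADJ VERB ADJ VERB ADJ ADV

Candidates per position — 1:sna {ADJ,ADV}; 2:fairn {VERB}; 3:sna {ADJ,ADV}; 4:neebourp {VERB}; 5:goigrirp {ADJ}; 6:tentplei {ADV}.
Position 1: ADV is ruled out by rule 2; that leaves ADJ.
Position 3: ADV is ruled out by rule 2; that leaves ADJ.
That leaves exactly one tagging: ADJ VERB ADJ VERB ADJ ADV.
Rule-by-rule: rule 1 ✓; rule 2 ✓; rule 3 ✓; rule 4 ✓.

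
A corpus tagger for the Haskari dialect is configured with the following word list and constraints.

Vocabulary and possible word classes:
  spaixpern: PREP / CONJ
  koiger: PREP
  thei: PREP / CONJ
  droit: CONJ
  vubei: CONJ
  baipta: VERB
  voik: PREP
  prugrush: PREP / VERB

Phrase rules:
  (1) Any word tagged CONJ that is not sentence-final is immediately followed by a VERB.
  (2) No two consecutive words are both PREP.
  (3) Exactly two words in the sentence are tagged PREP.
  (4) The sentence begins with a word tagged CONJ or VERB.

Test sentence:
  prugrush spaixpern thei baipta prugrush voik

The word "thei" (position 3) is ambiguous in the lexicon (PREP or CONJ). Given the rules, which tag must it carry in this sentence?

CONJ

Candidates per position — 1:prugrush {PREP,VERB}; 2:spaixpern {PREP,CONJ}; 3:thei {PREP,CONJ}; 4:baipta {VERB}; 5:prugrush {PREP,VERB}; 6:voik {PREP}.
At position 1, choosing PREP makes rule 4 impossible to satisfy; hence VERB.
At position 2, choosing CONJ makes rule 1 impossible to satisfy; hence PREP.
At position 3, choosing PREP makes rule 2 impossible to satisfy; hence CONJ.
At position 5, choosing PREP makes rule 2 impossible to satisfy; hence VERB.
So the tagging must be: VERB PREP CONJ VERB VERB PREP.
Verifying each rule — rule 1 satisfied; rule 2 satisfied; rule 3 satisfied; rule 4 satisfied.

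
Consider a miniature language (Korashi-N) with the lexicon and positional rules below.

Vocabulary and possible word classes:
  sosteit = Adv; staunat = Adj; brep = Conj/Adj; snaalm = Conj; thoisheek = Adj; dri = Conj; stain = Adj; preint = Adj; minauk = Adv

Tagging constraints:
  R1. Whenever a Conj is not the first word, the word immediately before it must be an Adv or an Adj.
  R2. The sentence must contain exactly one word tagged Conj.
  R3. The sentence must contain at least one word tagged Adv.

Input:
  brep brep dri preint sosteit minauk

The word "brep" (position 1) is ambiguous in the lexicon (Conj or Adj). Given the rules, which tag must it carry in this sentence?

Candidates per position — 1:brep {Conj,Adj}; 2:brep {Conj,Adj}; 3:dri {Conj}; 4:preint {Adj}; 5:sosteit {Adv}; 6:minauk {Adv}.
Position 1: tagging it Conj would leave rule 2 unsatisfiable, so it must be Adj.
Position 2: tagging it Conj would leave rule 1 unsatisfiable, so it must be Adj.
That leaves exactly one tagging: Adj Adj Conj Adj Adv Adv.
Rule-by-rule: rule 1 satisfied; rule 2 satisfied; rule 3 satisfied.

Adj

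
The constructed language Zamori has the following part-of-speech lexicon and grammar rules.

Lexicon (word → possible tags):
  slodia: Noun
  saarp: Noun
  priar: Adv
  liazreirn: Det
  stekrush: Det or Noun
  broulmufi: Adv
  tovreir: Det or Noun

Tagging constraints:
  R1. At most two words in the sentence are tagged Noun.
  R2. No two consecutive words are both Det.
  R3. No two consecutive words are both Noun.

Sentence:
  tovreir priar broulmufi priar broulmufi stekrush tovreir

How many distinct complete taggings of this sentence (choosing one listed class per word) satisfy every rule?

Candidates per position — 1:tovreir {Det,Noun}; 2:priar {Adv}; 3:broulmufi {Adv}; 4:priar {Adv}; 5:broulmufi {Adv}; 6:stekrush {Det,Noun}; 7:tovreir {Det,Noun}.
There are 8 candidate sequences in total.
The sequences that satisfy every rule: Det Adv Adv Adv Adv Det Noun; Det Adv Adv Adv Adv Noun Det; Noun Adv Adv Adv Adv Det Noun; Noun Adv Adv Adv Adv Noun Det.
Count = 4.

4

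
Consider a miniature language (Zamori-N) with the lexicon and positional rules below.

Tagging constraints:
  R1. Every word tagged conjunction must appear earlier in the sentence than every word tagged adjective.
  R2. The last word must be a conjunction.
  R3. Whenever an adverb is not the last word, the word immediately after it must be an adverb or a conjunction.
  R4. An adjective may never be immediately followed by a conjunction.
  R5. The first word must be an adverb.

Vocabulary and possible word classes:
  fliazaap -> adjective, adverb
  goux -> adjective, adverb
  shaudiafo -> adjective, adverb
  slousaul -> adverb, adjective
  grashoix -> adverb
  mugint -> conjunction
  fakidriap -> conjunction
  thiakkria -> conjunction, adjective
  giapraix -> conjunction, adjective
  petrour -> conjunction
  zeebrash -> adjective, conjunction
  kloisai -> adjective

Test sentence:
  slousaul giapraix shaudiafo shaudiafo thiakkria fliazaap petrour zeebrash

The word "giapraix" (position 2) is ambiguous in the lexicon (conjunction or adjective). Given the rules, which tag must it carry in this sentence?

Candidates per position — 1:slousaul {adverb,adjective}; 2:giapraix {conjunction,adjective}; 3:shaudiafo {adjective,adverb}; 4:shaudiafo {adjective,adverb}; 5:thiakkria {conjunction,adjective}; 6:fliazaap {adjective,adverb}; 7:petrour {conjunction}; 8:zeebrash {adjective,conjunction}.
If word 1 were adjective, no tagging could satisfy rule 1; so word 1 is adverb.
If word 2 were adjective, no tagging could satisfy rule 1; so word 2 is conjunction.
If word 3 were adjective, no tagging could satisfy rule 1; so word 3 is adverb.
If word 4 were adjective, no tagging could satisfy rule 1; so word 4 is adverb.
If word 5 were adjective, no tagging could satisfy rule 1; so word 5 is conjunction.
If word 6 were adjective, no tagging could satisfy rule 1; so word 6 is adverb.
If word 8 were adjective, no tagging could satisfy rule 2; so word 8 is conjunction.
The only consistent sequence is: adverb conjunction adverb adverb conjunction adverb conjunction conjunction.
Rule-by-rule: rule 1 holds; rule 2 holds; rule 3 holds; rule 4 holds; rule 5 holds.

conjunction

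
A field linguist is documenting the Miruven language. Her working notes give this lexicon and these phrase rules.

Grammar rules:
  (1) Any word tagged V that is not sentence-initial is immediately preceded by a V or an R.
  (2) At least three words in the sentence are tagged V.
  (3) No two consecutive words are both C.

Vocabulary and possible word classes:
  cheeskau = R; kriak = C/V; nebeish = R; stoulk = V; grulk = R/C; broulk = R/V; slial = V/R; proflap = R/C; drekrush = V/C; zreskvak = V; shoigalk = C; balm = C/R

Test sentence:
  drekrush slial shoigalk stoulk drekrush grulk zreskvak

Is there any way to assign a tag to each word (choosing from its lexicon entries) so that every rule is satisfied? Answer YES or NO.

Candidates per position — 1:drekrush {V,C}; 2:slial {V,R}; 3:shoigalk {C}; 4:stoulk {V}; 5:drekrush {V,C}; 6:grulk {R,C}; 7:zreskvak {V}.
Rule 1 cannot be satisfied by any choice of tags from the lexicon.
So there is no consistent tagging.

NO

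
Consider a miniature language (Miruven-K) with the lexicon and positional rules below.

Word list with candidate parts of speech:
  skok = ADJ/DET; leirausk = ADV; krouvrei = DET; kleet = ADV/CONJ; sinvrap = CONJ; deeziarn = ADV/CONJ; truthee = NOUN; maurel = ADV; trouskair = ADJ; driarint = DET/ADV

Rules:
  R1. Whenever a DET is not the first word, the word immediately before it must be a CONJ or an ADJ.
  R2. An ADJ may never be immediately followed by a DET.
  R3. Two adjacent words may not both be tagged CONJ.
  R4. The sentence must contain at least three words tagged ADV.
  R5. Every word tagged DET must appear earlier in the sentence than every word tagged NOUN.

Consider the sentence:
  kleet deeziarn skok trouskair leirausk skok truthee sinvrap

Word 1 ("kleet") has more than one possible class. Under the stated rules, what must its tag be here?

ADV

Candidates per position — 1:kleet {ADV,CONJ}; 2:deeziarn {ADV,CONJ}; 3:skok {ADJ,DET}; 4:trouskair {ADJ}; 5:leirausk {ADV}; 6:skok {ADJ,DET}; 7:truthee {NOUN}; 8:sinvrap {CONJ}.
Word 1 cannot be CONJ — rule 4 would then fail for every completion. It is ADV.
Word 2 cannot be CONJ — rule 4 would then fail for every completion. It is ADV.
Word 3 cannot be DET — rule 1 would then fail for every completion. It is ADJ.
Word 6 cannot be DET — rule 1 would then fail for every completion. It is ADJ.
The only consistent sequence is: ADV ADV ADJ ADJ ADV ADJ NOUN CONJ.
Rule-by-rule: rule 1 ok; rule 2 ok; rule 3 ok; rule 4 ok; rule 5 ok.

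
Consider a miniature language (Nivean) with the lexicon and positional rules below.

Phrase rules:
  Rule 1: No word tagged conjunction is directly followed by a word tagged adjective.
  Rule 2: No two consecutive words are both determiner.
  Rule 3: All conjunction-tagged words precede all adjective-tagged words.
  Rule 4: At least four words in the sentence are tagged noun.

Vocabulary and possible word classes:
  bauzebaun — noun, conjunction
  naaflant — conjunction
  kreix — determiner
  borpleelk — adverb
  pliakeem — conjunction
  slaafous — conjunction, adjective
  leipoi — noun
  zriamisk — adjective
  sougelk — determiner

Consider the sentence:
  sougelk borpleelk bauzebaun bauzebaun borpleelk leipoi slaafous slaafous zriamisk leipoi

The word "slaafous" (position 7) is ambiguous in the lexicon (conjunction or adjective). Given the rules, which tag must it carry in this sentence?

Candidates per position — 1:sougelk {determiner}; 2:borpleelk {adverb}; 3:bauzebaun {noun,conjunction}; 4:bauzebaun {noun,conjunction}; 5:borpleelk {adverb}; 6:leipoi {noun}; 7:slaafous {conjunction,adjective}; 8:slaafous {conjunction,adjective}; 9:zriamisk {adjective}; 10:leipoi {noun}.
Position 3: conjunction is ruled out by rule 4; that leaves noun.
Position 4: conjunction is ruled out by rule 4; that leaves noun.
Position 7: conjunction is ruled out by rule 1; that leaves adjective.
Position 8: conjunction is ruled out by rule 1; that leaves adjective.
That leaves exactly one tagging: determiner adverb noun noun adverb noun adjective adjective adjective noun.
Rule-by-rule: rule 1 holds; rule 2 holds; rule 3 holds; rule 4 holds.

adjective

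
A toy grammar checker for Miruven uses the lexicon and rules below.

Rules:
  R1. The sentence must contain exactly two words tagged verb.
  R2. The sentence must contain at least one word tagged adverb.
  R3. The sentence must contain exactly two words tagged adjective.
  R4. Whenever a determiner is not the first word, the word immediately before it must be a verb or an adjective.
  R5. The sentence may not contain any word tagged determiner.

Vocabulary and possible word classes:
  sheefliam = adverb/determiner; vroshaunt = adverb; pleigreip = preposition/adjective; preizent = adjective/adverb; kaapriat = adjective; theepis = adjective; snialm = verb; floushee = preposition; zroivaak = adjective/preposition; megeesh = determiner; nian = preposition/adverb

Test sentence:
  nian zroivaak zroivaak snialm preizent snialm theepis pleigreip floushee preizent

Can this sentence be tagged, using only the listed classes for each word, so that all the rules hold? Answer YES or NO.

YES

Candidates per position — 1:nian {preposition,adverb}; 2:zroivaak {adjective,preposition}; 3:zroivaak {adjective,preposition}; 4:snialm {verb}; 5:preizent {adjective,adverb}; 6:snialm {verb}; 7:theepis {adjective}; 8:pleigreip {preposition,adjective}; 9:floushee {preposition}; 10:preizent {adjective,adverb}.
One satisfying assignment: adverb adjective preposition verb adverb verb adjective preposition preposition adverb.
Rule-by-rule: rule 1 ok; rule 2 ok; rule 3 ok; rule 4 ok; rule 5 ok.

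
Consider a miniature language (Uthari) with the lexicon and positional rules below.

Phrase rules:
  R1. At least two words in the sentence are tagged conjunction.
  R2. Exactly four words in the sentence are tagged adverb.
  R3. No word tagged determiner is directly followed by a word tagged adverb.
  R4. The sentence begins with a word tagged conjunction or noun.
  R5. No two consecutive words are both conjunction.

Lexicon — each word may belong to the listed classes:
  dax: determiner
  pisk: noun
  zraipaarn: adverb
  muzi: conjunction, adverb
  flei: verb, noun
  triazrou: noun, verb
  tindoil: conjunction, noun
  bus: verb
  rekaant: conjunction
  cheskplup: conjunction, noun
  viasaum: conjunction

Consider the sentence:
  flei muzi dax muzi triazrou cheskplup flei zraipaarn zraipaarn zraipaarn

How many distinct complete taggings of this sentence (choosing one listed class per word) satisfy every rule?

Candidates per position — 1:flei {verb,noun}; 2:muzi {conjunction,adverb}; 3:dax {determiner}; 4:muzi {conjunction,adverb}; 5:triazrou {noun,verb}; 6:cheskplup {conjunction,noun}; 7:flei {verb,noun}; 8:zraipaarn {adverb}; 9:zraipaarn {adverb}; 10:zraipaarn {adverb}.
There are 64 candidate sequences in total.
The sequences that satisfy every rule: noun adverb determiner conjunction noun conjunction verb adverb adverb adverb; noun adverb determiner conjunction noun conjunction noun adverb adverb adverb; noun adverb determiner conjunction verb conjunction verb adverb adverb adverb; noun adverb determiner conjunction verb conjunction noun adverb adverb adverb.
Count = 4.

4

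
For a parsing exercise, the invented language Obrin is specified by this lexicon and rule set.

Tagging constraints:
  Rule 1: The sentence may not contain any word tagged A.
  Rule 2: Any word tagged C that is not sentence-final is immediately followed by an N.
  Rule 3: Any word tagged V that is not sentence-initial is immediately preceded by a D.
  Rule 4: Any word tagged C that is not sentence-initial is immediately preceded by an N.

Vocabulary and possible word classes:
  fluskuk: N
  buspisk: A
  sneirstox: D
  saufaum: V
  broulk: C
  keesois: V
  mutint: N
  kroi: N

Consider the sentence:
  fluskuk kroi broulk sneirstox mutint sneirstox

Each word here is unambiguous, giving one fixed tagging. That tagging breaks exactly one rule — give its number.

Fixed tagging: N N C D N D.
Applying the rules: R1 ok, R2 fails, R3 ok, R4 ok.
Only rule 2 fails.

2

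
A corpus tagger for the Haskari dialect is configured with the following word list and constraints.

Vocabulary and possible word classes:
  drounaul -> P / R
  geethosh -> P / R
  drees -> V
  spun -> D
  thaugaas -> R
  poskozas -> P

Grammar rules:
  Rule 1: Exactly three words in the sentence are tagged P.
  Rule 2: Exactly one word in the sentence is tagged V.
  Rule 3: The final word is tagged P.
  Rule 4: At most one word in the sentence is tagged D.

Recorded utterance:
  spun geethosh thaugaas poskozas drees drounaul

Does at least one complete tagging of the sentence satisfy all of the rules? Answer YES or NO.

Candidates per position — 1:spun {D}; 2:geethosh {P,R}; 3:thaugaas {R}; 4:poskozas {P}; 5:drees {V}; 6:drounaul {P,R}.
One satisfying assignment: D P R P V P.
Verifying each rule — rule 1 satisfied; rule 2 satisfied; rule 3 satisfied; rule 4 satisfied.

YES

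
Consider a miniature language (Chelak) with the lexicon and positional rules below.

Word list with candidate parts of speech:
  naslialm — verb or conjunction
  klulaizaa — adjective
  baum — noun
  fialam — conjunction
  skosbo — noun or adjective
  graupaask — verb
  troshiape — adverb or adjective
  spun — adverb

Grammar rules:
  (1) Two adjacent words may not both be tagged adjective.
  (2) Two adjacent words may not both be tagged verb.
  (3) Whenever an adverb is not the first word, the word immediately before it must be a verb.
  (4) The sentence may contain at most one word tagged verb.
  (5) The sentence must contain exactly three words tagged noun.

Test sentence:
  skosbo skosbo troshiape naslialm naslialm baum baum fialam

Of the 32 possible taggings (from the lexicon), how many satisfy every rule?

3

Candidates per position — 1:skosbo {noun,adjective}; 2:skosbo {noun,adjective}; 3:troshiape {adverb,adjective}; 4:naslialm {verb,conjunction}; 5:naslialm {verb,conjunction}; 6:baum {noun}; 7:baum {noun}; 8:fialam {conjunction}.
There are 32 candidate sequences in total.
The sequences that satisfy every rule: adjective noun adjective verb conjunction noun noun conjunction; adjective noun adjective conjunction verb noun noun conjunction; adjective noun adjective conjunction conjunction noun noun conjunction.
Count = 3.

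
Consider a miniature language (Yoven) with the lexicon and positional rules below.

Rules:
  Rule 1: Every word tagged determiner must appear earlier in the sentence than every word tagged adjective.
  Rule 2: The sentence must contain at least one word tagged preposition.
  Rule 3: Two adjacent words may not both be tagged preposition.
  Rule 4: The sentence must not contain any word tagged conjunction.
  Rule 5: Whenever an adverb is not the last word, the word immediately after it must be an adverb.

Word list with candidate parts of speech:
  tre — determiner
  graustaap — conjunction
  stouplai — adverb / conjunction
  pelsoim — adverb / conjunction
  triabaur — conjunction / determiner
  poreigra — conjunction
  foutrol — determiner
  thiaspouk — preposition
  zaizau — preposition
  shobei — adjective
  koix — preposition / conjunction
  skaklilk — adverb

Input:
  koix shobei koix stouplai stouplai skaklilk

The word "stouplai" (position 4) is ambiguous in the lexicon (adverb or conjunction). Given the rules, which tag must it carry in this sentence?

Candidates per position — 1:koix {preposition,conjunction}; 2:shobei {adjective}; 3:koix {preposition,conjunction}; 4:stouplai {adverb,conjunction}; 5:stouplai {adverb,conjunction}; 6:skaklilk {adverb}.
At position 1, choosing conjunction makes rule 4 impossible to satisfy; hence preposition.
At position 3, choosing conjunction makes rule 4 impossible to satisfy; hence preposition.
At position 4, choosing conjunction makes rule 4 impossible to satisfy; hence adverb.
At position 5, choosing conjunction makes rule 4 impossible to satisfy; hence adverb.
That leaves exactly one tagging: preposition adjective preposition adverb adverb adverb.
Checking: rule 1 holds; rule 2 holds; rule 3 holds; rule 4 holds; rule 5 holds.

adverb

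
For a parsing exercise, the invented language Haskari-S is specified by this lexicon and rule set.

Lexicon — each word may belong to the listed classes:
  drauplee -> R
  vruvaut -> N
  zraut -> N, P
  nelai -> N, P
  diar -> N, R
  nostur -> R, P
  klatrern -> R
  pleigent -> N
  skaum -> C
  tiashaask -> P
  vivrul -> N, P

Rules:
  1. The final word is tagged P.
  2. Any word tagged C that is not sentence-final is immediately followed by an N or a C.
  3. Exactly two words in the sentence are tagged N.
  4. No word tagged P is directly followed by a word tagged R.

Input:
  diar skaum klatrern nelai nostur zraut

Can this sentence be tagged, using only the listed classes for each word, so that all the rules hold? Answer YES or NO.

Candidates per position — 1:diar {N,R}; 2:skaum {C}; 3:klatrern {R}; 4:nelai {N,P}; 5:nostur {R,P}; 6:zraut {N,P}.
Rule 2 cannot be satisfied by any choice of tags from the lexicon.
So there is no consistent tagging.

NO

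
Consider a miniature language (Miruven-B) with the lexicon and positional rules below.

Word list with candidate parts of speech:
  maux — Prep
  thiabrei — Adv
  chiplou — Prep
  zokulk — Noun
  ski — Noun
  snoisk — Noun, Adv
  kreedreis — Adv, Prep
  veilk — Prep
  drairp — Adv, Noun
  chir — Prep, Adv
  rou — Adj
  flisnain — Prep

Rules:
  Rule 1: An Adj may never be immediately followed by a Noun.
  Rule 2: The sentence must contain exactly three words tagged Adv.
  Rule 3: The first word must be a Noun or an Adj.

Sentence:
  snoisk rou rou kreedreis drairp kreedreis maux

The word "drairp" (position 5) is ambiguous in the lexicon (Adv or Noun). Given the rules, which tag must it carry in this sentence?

Candidates per position — 1:snoisk {Noun,Adv}; 2:rou {Adj}; 3:rou {Adj}; 4:kreedreis {Adv,Prep}; 5:drairp {Adv,Noun}; 6:kreedreis {Adv,Prep}; 7:maux {Prep}.
Word 1 cannot be Adv — rule 3 would then fail for every completion. It is Noun.
Word 4 cannot be Prep — rule 2 would then fail for every completion. It is Adv.
Word 5 cannot be Noun — rule 2 would then fail for every completion. It is Adv.
Word 6 cannot be Prep — rule 2 would then fail for every completion. It is Adv.
So the tagging must be: Noun Adj Adj Adv Adv Adv Prep.
Rule-by-rule: rule 1 holds; rule 2 holds; rule 3 holds.

Adv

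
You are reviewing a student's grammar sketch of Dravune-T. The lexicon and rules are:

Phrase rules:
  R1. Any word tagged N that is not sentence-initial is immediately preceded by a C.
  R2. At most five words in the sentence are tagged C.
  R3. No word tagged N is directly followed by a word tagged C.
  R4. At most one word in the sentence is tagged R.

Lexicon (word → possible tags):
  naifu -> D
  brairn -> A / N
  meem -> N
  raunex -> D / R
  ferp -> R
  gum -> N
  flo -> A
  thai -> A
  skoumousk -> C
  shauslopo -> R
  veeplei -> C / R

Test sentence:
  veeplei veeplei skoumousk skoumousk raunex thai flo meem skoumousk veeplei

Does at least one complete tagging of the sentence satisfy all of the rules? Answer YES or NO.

Candidates per position — 1:veeplei {C,R}; 2:veeplei {C,R}; 3:skoumousk {C}; 4:skoumousk {C}; 5:raunex {D,R}; 6:thai {A}; 7:flo {A}; 8:meem {N}; 9:skoumousk {C}; 10:veeplei {C,R}.
Rule 1 cannot be satisfied by any choice of tags from the lexicon.
So there is no consistent tagging.

NO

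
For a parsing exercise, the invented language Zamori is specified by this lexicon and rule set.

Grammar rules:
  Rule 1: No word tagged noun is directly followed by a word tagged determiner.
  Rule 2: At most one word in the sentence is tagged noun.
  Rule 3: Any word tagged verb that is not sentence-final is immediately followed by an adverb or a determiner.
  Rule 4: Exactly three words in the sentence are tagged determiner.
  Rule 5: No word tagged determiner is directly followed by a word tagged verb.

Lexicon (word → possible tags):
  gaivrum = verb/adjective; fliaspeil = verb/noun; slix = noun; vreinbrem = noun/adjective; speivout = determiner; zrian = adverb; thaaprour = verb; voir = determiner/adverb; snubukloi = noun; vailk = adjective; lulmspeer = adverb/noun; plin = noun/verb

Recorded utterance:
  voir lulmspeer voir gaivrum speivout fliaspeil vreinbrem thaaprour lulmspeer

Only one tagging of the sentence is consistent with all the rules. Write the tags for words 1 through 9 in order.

determiner adverb determiner adjective determiner noun adjective verb adverb

Candidates per position — 1:voir {determiner,adverb}; 2:lulmspeer {adverb,noun}; 3:voir {determiner,adverb}; 4:gaivrum {verb,adjective}; 5:speivout {determiner}; 6:fliaspeil {verb,noun}; 7:vreinbrem {noun,adjective}; 8:thaaprour {verb}; 9:lulmspeer {adverb,noun}.
Word 1 cannot be adverb — rule 4 would then fail for every completion. It is determiner.
Word 3 cannot be adverb — rule 4 would then fail for every completion. It is determiner.
Word 4 cannot be verb — rule 5 would then fail for every completion. It is adjective.
Word 6 cannot be verb — rule 3 would then fail for every completion. It is noun.
Word 7 cannot be noun — rule 2 would then fail for every completion. It is adjective.
Word 9 cannot be noun — rule 2 would then fail for every completion. It is adverb.
Word 2 cannot be noun — rule 1 would then fail for every completion. It is adverb.
That leaves exactly one tagging: determiner adverb determiner adjective determiner noun adjective verb adverb.
Verifying each rule — rule 1 satisfied; rule 2 satisfied; rule 3 satisfied; rule 4 satisfied; rule 5 satisfied.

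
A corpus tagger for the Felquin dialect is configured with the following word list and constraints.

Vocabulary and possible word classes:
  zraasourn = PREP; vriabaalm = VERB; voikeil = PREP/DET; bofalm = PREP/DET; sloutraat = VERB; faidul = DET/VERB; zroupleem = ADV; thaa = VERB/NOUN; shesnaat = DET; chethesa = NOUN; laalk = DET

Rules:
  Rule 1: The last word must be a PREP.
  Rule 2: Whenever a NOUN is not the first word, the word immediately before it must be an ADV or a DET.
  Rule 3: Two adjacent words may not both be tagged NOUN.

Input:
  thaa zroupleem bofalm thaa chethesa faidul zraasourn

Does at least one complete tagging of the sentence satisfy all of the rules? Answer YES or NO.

Candidates per position — 1:thaa {VERB,NOUN}; 2:zroupleem {ADV}; 3:bofalm {PREP,DET}; 4:thaa {VERB,NOUN}; 5:chethesa {NOUN}; 6:faidul {DET,VERB}; 7:zraasourn {PREP}.
Rule 2 cannot be satisfied by any choice of tags from the lexicon.
So there is no consistent tagging.

NO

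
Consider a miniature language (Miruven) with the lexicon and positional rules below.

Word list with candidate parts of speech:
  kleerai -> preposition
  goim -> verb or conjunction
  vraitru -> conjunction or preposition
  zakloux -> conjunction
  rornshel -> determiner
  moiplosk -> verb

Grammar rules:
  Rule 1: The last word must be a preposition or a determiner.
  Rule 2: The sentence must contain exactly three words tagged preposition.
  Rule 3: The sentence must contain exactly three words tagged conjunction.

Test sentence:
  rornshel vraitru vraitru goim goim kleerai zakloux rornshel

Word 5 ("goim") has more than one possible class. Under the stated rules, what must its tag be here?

conjunction

Candidates per position — 1:rornshel {determiner}; 2:vraitru {conjunction,preposition}; 3:vraitru {conjunction,preposition}; 4:goim {verb,conjunction}; 5:goim {verb,conjunction}; 6:kleerai {preposition}; 7:zakloux {conjunction}; 8:rornshel {determiner}.
Word 2 cannot be conjunction — rule 2 would then fail for every completion. It is preposition.
Word 3 cannot be conjunction — rule 2 would then fail for every completion. It is preposition.
Word 4 cannot be verb — rule 3 would then fail for every completion. It is conjunction.
Word 5 cannot be verb — rule 3 would then fail for every completion. It is conjunction.
So the tagging must be: determiner preposition preposition conjunction conjunction preposition conjunction determiner.
Verifying each rule — rule 1 ok; rule 2 ok; rule 3 ok.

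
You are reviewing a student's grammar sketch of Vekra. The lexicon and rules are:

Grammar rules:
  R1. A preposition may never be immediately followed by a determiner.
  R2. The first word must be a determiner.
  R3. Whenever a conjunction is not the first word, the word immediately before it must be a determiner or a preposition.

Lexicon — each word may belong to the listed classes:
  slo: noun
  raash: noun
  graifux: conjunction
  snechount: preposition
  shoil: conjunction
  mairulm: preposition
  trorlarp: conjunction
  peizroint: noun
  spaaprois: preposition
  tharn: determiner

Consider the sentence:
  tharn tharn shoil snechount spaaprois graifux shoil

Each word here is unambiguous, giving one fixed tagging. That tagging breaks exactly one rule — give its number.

3

Fixed tagging: determiner determiner conjunction preposition preposition conjunction conjunction.
Rule check: R1 ✓, R2 ✓, R3 ✗.
Only rule 3 fails.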